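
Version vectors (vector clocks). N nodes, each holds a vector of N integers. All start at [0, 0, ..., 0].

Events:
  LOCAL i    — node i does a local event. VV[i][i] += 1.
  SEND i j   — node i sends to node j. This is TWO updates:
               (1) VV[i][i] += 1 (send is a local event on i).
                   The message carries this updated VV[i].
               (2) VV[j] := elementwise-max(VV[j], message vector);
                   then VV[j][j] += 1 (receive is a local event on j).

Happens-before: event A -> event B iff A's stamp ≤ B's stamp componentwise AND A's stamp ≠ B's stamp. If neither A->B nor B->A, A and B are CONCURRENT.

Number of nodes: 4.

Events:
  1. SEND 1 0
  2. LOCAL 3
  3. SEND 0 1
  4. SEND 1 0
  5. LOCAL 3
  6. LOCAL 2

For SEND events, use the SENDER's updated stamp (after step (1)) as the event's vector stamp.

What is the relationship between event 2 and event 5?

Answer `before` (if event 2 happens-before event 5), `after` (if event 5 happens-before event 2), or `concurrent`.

Answer: before

Derivation:
Initial: VV[0]=[0, 0, 0, 0]
Initial: VV[1]=[0, 0, 0, 0]
Initial: VV[2]=[0, 0, 0, 0]
Initial: VV[3]=[0, 0, 0, 0]
Event 1: SEND 1->0: VV[1][1]++ -> VV[1]=[0, 1, 0, 0], msg_vec=[0, 1, 0, 0]; VV[0]=max(VV[0],msg_vec) then VV[0][0]++ -> VV[0]=[1, 1, 0, 0]
Event 2: LOCAL 3: VV[3][3]++ -> VV[3]=[0, 0, 0, 1]
Event 3: SEND 0->1: VV[0][0]++ -> VV[0]=[2, 1, 0, 0], msg_vec=[2, 1, 0, 0]; VV[1]=max(VV[1],msg_vec) then VV[1][1]++ -> VV[1]=[2, 2, 0, 0]
Event 4: SEND 1->0: VV[1][1]++ -> VV[1]=[2, 3, 0, 0], msg_vec=[2, 3, 0, 0]; VV[0]=max(VV[0],msg_vec) then VV[0][0]++ -> VV[0]=[3, 3, 0, 0]
Event 5: LOCAL 3: VV[3][3]++ -> VV[3]=[0, 0, 0, 2]
Event 6: LOCAL 2: VV[2][2]++ -> VV[2]=[0, 0, 1, 0]
Event 2 stamp: [0, 0, 0, 1]
Event 5 stamp: [0, 0, 0, 2]
[0, 0, 0, 1] <= [0, 0, 0, 2]? True
[0, 0, 0, 2] <= [0, 0, 0, 1]? False
Relation: before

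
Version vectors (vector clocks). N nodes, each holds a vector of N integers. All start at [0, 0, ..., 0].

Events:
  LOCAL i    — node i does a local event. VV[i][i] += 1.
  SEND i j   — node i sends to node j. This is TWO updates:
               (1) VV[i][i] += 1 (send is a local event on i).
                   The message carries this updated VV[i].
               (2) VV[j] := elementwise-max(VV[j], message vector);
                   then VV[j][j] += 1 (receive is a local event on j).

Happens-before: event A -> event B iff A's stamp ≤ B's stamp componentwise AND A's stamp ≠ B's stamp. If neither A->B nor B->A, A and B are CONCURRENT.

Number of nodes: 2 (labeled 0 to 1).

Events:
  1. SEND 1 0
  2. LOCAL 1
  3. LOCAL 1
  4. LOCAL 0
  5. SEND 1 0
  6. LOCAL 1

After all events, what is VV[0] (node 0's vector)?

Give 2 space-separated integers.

Initial: VV[0]=[0, 0]
Initial: VV[1]=[0, 0]
Event 1: SEND 1->0: VV[1][1]++ -> VV[1]=[0, 1], msg_vec=[0, 1]; VV[0]=max(VV[0],msg_vec) then VV[0][0]++ -> VV[0]=[1, 1]
Event 2: LOCAL 1: VV[1][1]++ -> VV[1]=[0, 2]
Event 3: LOCAL 1: VV[1][1]++ -> VV[1]=[0, 3]
Event 4: LOCAL 0: VV[0][0]++ -> VV[0]=[2, 1]
Event 5: SEND 1->0: VV[1][1]++ -> VV[1]=[0, 4], msg_vec=[0, 4]; VV[0]=max(VV[0],msg_vec) then VV[0][0]++ -> VV[0]=[3, 4]
Event 6: LOCAL 1: VV[1][1]++ -> VV[1]=[0, 5]
Final vectors: VV[0]=[3, 4]; VV[1]=[0, 5]

Answer: 3 4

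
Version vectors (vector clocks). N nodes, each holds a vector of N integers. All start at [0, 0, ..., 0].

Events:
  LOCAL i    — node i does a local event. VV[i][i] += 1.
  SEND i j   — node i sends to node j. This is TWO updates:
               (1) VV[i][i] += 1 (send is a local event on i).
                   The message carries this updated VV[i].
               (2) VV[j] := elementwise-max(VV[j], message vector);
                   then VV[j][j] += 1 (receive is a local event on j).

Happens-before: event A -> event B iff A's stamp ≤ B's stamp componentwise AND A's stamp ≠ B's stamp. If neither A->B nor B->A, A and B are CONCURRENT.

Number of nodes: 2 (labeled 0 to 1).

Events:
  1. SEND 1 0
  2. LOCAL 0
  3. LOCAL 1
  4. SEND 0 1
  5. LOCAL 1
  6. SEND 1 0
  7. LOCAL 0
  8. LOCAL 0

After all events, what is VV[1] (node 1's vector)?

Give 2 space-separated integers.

Initial: VV[0]=[0, 0]
Initial: VV[1]=[0, 0]
Event 1: SEND 1->0: VV[1][1]++ -> VV[1]=[0, 1], msg_vec=[0, 1]; VV[0]=max(VV[0],msg_vec) then VV[0][0]++ -> VV[0]=[1, 1]
Event 2: LOCAL 0: VV[0][0]++ -> VV[0]=[2, 1]
Event 3: LOCAL 1: VV[1][1]++ -> VV[1]=[0, 2]
Event 4: SEND 0->1: VV[0][0]++ -> VV[0]=[3, 1], msg_vec=[3, 1]; VV[1]=max(VV[1],msg_vec) then VV[1][1]++ -> VV[1]=[3, 3]
Event 5: LOCAL 1: VV[1][1]++ -> VV[1]=[3, 4]
Event 6: SEND 1->0: VV[1][1]++ -> VV[1]=[3, 5], msg_vec=[3, 5]; VV[0]=max(VV[0],msg_vec) then VV[0][0]++ -> VV[0]=[4, 5]
Event 7: LOCAL 0: VV[0][0]++ -> VV[0]=[5, 5]
Event 8: LOCAL 0: VV[0][0]++ -> VV[0]=[6, 5]
Final vectors: VV[0]=[6, 5]; VV[1]=[3, 5]

Answer: 3 5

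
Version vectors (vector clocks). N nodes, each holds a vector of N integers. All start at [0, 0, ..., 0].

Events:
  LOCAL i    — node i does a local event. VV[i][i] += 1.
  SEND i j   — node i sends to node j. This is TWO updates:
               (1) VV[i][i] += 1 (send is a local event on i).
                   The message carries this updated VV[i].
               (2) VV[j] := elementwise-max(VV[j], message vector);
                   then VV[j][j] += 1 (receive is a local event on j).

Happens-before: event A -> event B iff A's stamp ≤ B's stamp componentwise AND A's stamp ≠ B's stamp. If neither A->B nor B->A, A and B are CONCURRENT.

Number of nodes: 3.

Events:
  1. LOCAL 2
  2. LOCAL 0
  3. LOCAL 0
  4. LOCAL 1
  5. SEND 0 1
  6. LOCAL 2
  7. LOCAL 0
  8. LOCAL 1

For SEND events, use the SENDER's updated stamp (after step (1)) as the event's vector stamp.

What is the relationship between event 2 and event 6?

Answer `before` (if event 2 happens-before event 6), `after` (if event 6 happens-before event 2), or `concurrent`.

Answer: concurrent

Derivation:
Initial: VV[0]=[0, 0, 0]
Initial: VV[1]=[0, 0, 0]
Initial: VV[2]=[0, 0, 0]
Event 1: LOCAL 2: VV[2][2]++ -> VV[2]=[0, 0, 1]
Event 2: LOCAL 0: VV[0][0]++ -> VV[0]=[1, 0, 0]
Event 3: LOCAL 0: VV[0][0]++ -> VV[0]=[2, 0, 0]
Event 4: LOCAL 1: VV[1][1]++ -> VV[1]=[0, 1, 0]
Event 5: SEND 0->1: VV[0][0]++ -> VV[0]=[3, 0, 0], msg_vec=[3, 0, 0]; VV[1]=max(VV[1],msg_vec) then VV[1][1]++ -> VV[1]=[3, 2, 0]
Event 6: LOCAL 2: VV[2][2]++ -> VV[2]=[0, 0, 2]
Event 7: LOCAL 0: VV[0][0]++ -> VV[0]=[4, 0, 0]
Event 8: LOCAL 1: VV[1][1]++ -> VV[1]=[3, 3, 0]
Event 2 stamp: [1, 0, 0]
Event 6 stamp: [0, 0, 2]
[1, 0, 0] <= [0, 0, 2]? False
[0, 0, 2] <= [1, 0, 0]? False
Relation: concurrent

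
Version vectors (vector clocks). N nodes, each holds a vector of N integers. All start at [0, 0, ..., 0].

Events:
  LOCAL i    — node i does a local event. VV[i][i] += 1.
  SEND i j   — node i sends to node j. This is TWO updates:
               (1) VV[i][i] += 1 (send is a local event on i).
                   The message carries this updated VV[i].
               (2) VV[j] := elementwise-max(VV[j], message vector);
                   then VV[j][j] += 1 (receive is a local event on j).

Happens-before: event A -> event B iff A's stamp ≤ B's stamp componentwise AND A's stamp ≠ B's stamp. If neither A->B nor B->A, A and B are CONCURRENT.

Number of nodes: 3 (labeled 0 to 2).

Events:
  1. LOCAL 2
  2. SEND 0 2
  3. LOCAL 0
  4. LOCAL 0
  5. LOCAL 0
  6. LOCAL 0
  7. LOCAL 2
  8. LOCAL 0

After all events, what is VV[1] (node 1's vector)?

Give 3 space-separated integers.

Answer: 0 0 0

Derivation:
Initial: VV[0]=[0, 0, 0]
Initial: VV[1]=[0, 0, 0]
Initial: VV[2]=[0, 0, 0]
Event 1: LOCAL 2: VV[2][2]++ -> VV[2]=[0, 0, 1]
Event 2: SEND 0->2: VV[0][0]++ -> VV[0]=[1, 0, 0], msg_vec=[1, 0, 0]; VV[2]=max(VV[2],msg_vec) then VV[2][2]++ -> VV[2]=[1, 0, 2]
Event 3: LOCAL 0: VV[0][0]++ -> VV[0]=[2, 0, 0]
Event 4: LOCAL 0: VV[0][0]++ -> VV[0]=[3, 0, 0]
Event 5: LOCAL 0: VV[0][0]++ -> VV[0]=[4, 0, 0]
Event 6: LOCAL 0: VV[0][0]++ -> VV[0]=[5, 0, 0]
Event 7: LOCAL 2: VV[2][2]++ -> VV[2]=[1, 0, 3]
Event 8: LOCAL 0: VV[0][0]++ -> VV[0]=[6, 0, 0]
Final vectors: VV[0]=[6, 0, 0]; VV[1]=[0, 0, 0]; VV[2]=[1, 0, 3]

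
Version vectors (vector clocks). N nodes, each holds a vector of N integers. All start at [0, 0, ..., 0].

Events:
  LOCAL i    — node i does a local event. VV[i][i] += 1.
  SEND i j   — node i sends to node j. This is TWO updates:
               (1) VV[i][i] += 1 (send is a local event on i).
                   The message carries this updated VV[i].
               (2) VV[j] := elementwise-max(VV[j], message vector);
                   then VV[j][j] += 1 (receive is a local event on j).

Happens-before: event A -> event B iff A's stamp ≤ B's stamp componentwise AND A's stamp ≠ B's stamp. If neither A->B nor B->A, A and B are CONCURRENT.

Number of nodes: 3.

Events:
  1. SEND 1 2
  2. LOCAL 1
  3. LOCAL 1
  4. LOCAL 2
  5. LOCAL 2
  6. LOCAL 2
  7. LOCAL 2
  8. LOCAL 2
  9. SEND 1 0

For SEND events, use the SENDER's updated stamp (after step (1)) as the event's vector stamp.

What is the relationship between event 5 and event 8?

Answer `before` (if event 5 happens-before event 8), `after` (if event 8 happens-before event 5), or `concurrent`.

Initial: VV[0]=[0, 0, 0]
Initial: VV[1]=[0, 0, 0]
Initial: VV[2]=[0, 0, 0]
Event 1: SEND 1->2: VV[1][1]++ -> VV[1]=[0, 1, 0], msg_vec=[0, 1, 0]; VV[2]=max(VV[2],msg_vec) then VV[2][2]++ -> VV[2]=[0, 1, 1]
Event 2: LOCAL 1: VV[1][1]++ -> VV[1]=[0, 2, 0]
Event 3: LOCAL 1: VV[1][1]++ -> VV[1]=[0, 3, 0]
Event 4: LOCAL 2: VV[2][2]++ -> VV[2]=[0, 1, 2]
Event 5: LOCAL 2: VV[2][2]++ -> VV[2]=[0, 1, 3]
Event 6: LOCAL 2: VV[2][2]++ -> VV[2]=[0, 1, 4]
Event 7: LOCAL 2: VV[2][2]++ -> VV[2]=[0, 1, 5]
Event 8: LOCAL 2: VV[2][2]++ -> VV[2]=[0, 1, 6]
Event 9: SEND 1->0: VV[1][1]++ -> VV[1]=[0, 4, 0], msg_vec=[0, 4, 0]; VV[0]=max(VV[0],msg_vec) then VV[0][0]++ -> VV[0]=[1, 4, 0]
Event 5 stamp: [0, 1, 3]
Event 8 stamp: [0, 1, 6]
[0, 1, 3] <= [0, 1, 6]? True
[0, 1, 6] <= [0, 1, 3]? False
Relation: before

Answer: before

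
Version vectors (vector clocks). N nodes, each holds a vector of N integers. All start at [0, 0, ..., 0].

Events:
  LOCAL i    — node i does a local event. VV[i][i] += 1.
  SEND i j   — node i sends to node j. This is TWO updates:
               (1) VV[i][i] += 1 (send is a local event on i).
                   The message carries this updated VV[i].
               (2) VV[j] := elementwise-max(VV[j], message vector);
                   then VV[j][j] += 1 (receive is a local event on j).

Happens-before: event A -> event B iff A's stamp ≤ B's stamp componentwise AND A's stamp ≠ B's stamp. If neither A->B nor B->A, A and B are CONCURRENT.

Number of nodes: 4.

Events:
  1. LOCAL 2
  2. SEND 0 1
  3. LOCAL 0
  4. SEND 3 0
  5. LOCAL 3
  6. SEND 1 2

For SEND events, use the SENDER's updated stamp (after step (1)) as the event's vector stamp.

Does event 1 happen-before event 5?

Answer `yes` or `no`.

Initial: VV[0]=[0, 0, 0, 0]
Initial: VV[1]=[0, 0, 0, 0]
Initial: VV[2]=[0, 0, 0, 0]
Initial: VV[3]=[0, 0, 0, 0]
Event 1: LOCAL 2: VV[2][2]++ -> VV[2]=[0, 0, 1, 0]
Event 2: SEND 0->1: VV[0][0]++ -> VV[0]=[1, 0, 0, 0], msg_vec=[1, 0, 0, 0]; VV[1]=max(VV[1],msg_vec) then VV[1][1]++ -> VV[1]=[1, 1, 0, 0]
Event 3: LOCAL 0: VV[0][0]++ -> VV[0]=[2, 0, 0, 0]
Event 4: SEND 3->0: VV[3][3]++ -> VV[3]=[0, 0, 0, 1], msg_vec=[0, 0, 0, 1]; VV[0]=max(VV[0],msg_vec) then VV[0][0]++ -> VV[0]=[3, 0, 0, 1]
Event 5: LOCAL 3: VV[3][3]++ -> VV[3]=[0, 0, 0, 2]
Event 6: SEND 1->2: VV[1][1]++ -> VV[1]=[1, 2, 0, 0], msg_vec=[1, 2, 0, 0]; VV[2]=max(VV[2],msg_vec) then VV[2][2]++ -> VV[2]=[1, 2, 2, 0]
Event 1 stamp: [0, 0, 1, 0]
Event 5 stamp: [0, 0, 0, 2]
[0, 0, 1, 0] <= [0, 0, 0, 2]? False. Equal? False. Happens-before: False

Answer: no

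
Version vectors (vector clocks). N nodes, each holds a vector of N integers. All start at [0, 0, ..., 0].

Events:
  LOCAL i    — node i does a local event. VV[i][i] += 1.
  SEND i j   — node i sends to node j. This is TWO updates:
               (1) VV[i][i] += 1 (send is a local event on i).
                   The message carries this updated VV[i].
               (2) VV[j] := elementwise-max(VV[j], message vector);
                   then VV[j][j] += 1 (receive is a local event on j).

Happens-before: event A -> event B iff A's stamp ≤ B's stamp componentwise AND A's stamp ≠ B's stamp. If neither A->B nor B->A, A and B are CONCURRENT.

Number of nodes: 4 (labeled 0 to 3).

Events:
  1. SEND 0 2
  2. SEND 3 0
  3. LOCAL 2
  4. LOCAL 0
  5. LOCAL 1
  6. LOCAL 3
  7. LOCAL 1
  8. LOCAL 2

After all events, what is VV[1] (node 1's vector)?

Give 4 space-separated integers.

Answer: 0 2 0 0

Derivation:
Initial: VV[0]=[0, 0, 0, 0]
Initial: VV[1]=[0, 0, 0, 0]
Initial: VV[2]=[0, 0, 0, 0]
Initial: VV[3]=[0, 0, 0, 0]
Event 1: SEND 0->2: VV[0][0]++ -> VV[0]=[1, 0, 0, 0], msg_vec=[1, 0, 0, 0]; VV[2]=max(VV[2],msg_vec) then VV[2][2]++ -> VV[2]=[1, 0, 1, 0]
Event 2: SEND 3->0: VV[3][3]++ -> VV[3]=[0, 0, 0, 1], msg_vec=[0, 0, 0, 1]; VV[0]=max(VV[0],msg_vec) then VV[0][0]++ -> VV[0]=[2, 0, 0, 1]
Event 3: LOCAL 2: VV[2][2]++ -> VV[2]=[1, 0, 2, 0]
Event 4: LOCAL 0: VV[0][0]++ -> VV[0]=[3, 0, 0, 1]
Event 5: LOCAL 1: VV[1][1]++ -> VV[1]=[0, 1, 0, 0]
Event 6: LOCAL 3: VV[3][3]++ -> VV[3]=[0, 0, 0, 2]
Event 7: LOCAL 1: VV[1][1]++ -> VV[1]=[0, 2, 0, 0]
Event 8: LOCAL 2: VV[2][2]++ -> VV[2]=[1, 0, 3, 0]
Final vectors: VV[0]=[3, 0, 0, 1]; VV[1]=[0, 2, 0, 0]; VV[2]=[1, 0, 3, 0]; VV[3]=[0, 0, 0, 2]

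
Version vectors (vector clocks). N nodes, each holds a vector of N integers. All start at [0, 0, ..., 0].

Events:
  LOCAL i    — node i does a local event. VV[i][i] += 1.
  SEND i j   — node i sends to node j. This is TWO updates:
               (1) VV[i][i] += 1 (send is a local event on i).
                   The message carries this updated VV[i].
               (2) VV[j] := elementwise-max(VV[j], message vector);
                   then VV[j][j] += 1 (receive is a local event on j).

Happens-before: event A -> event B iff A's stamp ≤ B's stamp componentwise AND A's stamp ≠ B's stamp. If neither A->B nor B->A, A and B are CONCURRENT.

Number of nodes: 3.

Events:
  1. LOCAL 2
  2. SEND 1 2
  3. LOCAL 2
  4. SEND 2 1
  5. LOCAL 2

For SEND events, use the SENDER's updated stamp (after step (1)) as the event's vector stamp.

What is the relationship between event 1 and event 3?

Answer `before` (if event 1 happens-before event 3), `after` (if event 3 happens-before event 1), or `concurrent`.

Initial: VV[0]=[0, 0, 0]
Initial: VV[1]=[0, 0, 0]
Initial: VV[2]=[0, 0, 0]
Event 1: LOCAL 2: VV[2][2]++ -> VV[2]=[0, 0, 1]
Event 2: SEND 1->2: VV[1][1]++ -> VV[1]=[0, 1, 0], msg_vec=[0, 1, 0]; VV[2]=max(VV[2],msg_vec) then VV[2][2]++ -> VV[2]=[0, 1, 2]
Event 3: LOCAL 2: VV[2][2]++ -> VV[2]=[0, 1, 3]
Event 4: SEND 2->1: VV[2][2]++ -> VV[2]=[0, 1, 4], msg_vec=[0, 1, 4]; VV[1]=max(VV[1],msg_vec) then VV[1][1]++ -> VV[1]=[0, 2, 4]
Event 5: LOCAL 2: VV[2][2]++ -> VV[2]=[0, 1, 5]
Event 1 stamp: [0, 0, 1]
Event 3 stamp: [0, 1, 3]
[0, 0, 1] <= [0, 1, 3]? True
[0, 1, 3] <= [0, 0, 1]? False
Relation: before

Answer: before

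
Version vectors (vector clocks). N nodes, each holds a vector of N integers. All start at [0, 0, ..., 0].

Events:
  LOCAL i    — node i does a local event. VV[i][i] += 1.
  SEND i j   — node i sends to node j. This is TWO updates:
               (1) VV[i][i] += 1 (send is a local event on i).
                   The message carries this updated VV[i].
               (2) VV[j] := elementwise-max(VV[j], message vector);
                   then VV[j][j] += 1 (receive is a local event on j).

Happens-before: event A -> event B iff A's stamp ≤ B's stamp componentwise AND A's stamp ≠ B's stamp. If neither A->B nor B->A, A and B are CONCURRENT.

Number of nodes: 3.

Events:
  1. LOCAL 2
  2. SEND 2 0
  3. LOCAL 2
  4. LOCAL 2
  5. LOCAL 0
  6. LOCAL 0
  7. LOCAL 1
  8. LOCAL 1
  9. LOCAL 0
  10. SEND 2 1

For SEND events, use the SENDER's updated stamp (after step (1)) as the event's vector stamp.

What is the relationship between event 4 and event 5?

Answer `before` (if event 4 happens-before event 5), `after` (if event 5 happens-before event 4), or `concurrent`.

Initial: VV[0]=[0, 0, 0]
Initial: VV[1]=[0, 0, 0]
Initial: VV[2]=[0, 0, 0]
Event 1: LOCAL 2: VV[2][2]++ -> VV[2]=[0, 0, 1]
Event 2: SEND 2->0: VV[2][2]++ -> VV[2]=[0, 0, 2], msg_vec=[0, 0, 2]; VV[0]=max(VV[0],msg_vec) then VV[0][0]++ -> VV[0]=[1, 0, 2]
Event 3: LOCAL 2: VV[2][2]++ -> VV[2]=[0, 0, 3]
Event 4: LOCAL 2: VV[2][2]++ -> VV[2]=[0, 0, 4]
Event 5: LOCAL 0: VV[0][0]++ -> VV[0]=[2, 0, 2]
Event 6: LOCAL 0: VV[0][0]++ -> VV[0]=[3, 0, 2]
Event 7: LOCAL 1: VV[1][1]++ -> VV[1]=[0, 1, 0]
Event 8: LOCAL 1: VV[1][1]++ -> VV[1]=[0, 2, 0]
Event 9: LOCAL 0: VV[0][0]++ -> VV[0]=[4, 0, 2]
Event 10: SEND 2->1: VV[2][2]++ -> VV[2]=[0, 0, 5], msg_vec=[0, 0, 5]; VV[1]=max(VV[1],msg_vec) then VV[1][1]++ -> VV[1]=[0, 3, 5]
Event 4 stamp: [0, 0, 4]
Event 5 stamp: [2, 0, 2]
[0, 0, 4] <= [2, 0, 2]? False
[2, 0, 2] <= [0, 0, 4]? False
Relation: concurrent

Answer: concurrent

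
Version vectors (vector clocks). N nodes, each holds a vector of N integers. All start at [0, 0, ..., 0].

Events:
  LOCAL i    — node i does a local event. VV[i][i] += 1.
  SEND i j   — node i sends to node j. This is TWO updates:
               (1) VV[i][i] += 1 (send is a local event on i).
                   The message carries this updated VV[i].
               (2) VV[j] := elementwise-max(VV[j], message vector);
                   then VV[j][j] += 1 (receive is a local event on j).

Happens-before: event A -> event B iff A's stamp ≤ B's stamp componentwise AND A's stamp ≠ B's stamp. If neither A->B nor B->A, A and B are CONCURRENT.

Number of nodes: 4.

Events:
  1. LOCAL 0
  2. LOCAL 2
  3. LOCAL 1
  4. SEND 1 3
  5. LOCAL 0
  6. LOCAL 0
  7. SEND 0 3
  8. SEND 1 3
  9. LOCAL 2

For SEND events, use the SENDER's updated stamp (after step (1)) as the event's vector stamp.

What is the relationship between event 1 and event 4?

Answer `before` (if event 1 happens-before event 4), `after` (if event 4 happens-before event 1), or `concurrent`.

Initial: VV[0]=[0, 0, 0, 0]
Initial: VV[1]=[0, 0, 0, 0]
Initial: VV[2]=[0, 0, 0, 0]
Initial: VV[3]=[0, 0, 0, 0]
Event 1: LOCAL 0: VV[0][0]++ -> VV[0]=[1, 0, 0, 0]
Event 2: LOCAL 2: VV[2][2]++ -> VV[2]=[0, 0, 1, 0]
Event 3: LOCAL 1: VV[1][1]++ -> VV[1]=[0, 1, 0, 0]
Event 4: SEND 1->3: VV[1][1]++ -> VV[1]=[0, 2, 0, 0], msg_vec=[0, 2, 0, 0]; VV[3]=max(VV[3],msg_vec) then VV[3][3]++ -> VV[3]=[0, 2, 0, 1]
Event 5: LOCAL 0: VV[0][0]++ -> VV[0]=[2, 0, 0, 0]
Event 6: LOCAL 0: VV[0][0]++ -> VV[0]=[3, 0, 0, 0]
Event 7: SEND 0->3: VV[0][0]++ -> VV[0]=[4, 0, 0, 0], msg_vec=[4, 0, 0, 0]; VV[3]=max(VV[3],msg_vec) then VV[3][3]++ -> VV[3]=[4, 2, 0, 2]
Event 8: SEND 1->3: VV[1][1]++ -> VV[1]=[0, 3, 0, 0], msg_vec=[0, 3, 0, 0]; VV[3]=max(VV[3],msg_vec) then VV[3][3]++ -> VV[3]=[4, 3, 0, 3]
Event 9: LOCAL 2: VV[2][2]++ -> VV[2]=[0, 0, 2, 0]
Event 1 stamp: [1, 0, 0, 0]
Event 4 stamp: [0, 2, 0, 0]
[1, 0, 0, 0] <= [0, 2, 0, 0]? False
[0, 2, 0, 0] <= [1, 0, 0, 0]? False
Relation: concurrent

Answer: concurrent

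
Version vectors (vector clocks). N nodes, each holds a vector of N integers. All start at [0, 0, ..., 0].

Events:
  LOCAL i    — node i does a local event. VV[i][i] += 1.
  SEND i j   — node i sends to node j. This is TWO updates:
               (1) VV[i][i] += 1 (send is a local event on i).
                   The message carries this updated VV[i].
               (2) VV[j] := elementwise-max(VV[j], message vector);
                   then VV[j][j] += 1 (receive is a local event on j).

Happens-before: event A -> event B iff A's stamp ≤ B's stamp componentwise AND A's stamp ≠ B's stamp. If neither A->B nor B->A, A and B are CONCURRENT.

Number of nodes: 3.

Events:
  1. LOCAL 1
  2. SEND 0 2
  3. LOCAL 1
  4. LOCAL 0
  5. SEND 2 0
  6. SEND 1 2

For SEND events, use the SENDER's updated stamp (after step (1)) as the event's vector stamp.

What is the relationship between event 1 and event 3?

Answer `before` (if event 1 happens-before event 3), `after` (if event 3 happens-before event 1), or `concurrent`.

Answer: before

Derivation:
Initial: VV[0]=[0, 0, 0]
Initial: VV[1]=[0, 0, 0]
Initial: VV[2]=[0, 0, 0]
Event 1: LOCAL 1: VV[1][1]++ -> VV[1]=[0, 1, 0]
Event 2: SEND 0->2: VV[0][0]++ -> VV[0]=[1, 0, 0], msg_vec=[1, 0, 0]; VV[2]=max(VV[2],msg_vec) then VV[2][2]++ -> VV[2]=[1, 0, 1]
Event 3: LOCAL 1: VV[1][1]++ -> VV[1]=[0, 2, 0]
Event 4: LOCAL 0: VV[0][0]++ -> VV[0]=[2, 0, 0]
Event 5: SEND 2->0: VV[2][2]++ -> VV[2]=[1, 0, 2], msg_vec=[1, 0, 2]; VV[0]=max(VV[0],msg_vec) then VV[0][0]++ -> VV[0]=[3, 0, 2]
Event 6: SEND 1->2: VV[1][1]++ -> VV[1]=[0, 3, 0], msg_vec=[0, 3, 0]; VV[2]=max(VV[2],msg_vec) then VV[2][2]++ -> VV[2]=[1, 3, 3]
Event 1 stamp: [0, 1, 0]
Event 3 stamp: [0, 2, 0]
[0, 1, 0] <= [0, 2, 0]? True
[0, 2, 0] <= [0, 1, 0]? False
Relation: before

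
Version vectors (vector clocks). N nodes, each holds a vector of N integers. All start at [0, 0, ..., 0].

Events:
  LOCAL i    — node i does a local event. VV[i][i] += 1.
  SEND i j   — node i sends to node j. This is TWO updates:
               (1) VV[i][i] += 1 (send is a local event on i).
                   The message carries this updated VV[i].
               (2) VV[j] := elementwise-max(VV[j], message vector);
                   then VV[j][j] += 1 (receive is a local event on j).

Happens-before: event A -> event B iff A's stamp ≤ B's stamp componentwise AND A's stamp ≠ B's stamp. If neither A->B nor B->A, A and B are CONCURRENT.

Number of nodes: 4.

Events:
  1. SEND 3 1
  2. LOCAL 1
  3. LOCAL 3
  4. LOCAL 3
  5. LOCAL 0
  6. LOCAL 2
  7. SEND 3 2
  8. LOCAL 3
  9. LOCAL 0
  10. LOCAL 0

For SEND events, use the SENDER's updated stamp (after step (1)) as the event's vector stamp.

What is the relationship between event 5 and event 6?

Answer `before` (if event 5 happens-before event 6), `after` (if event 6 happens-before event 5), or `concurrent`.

Answer: concurrent

Derivation:
Initial: VV[0]=[0, 0, 0, 0]
Initial: VV[1]=[0, 0, 0, 0]
Initial: VV[2]=[0, 0, 0, 0]
Initial: VV[3]=[0, 0, 0, 0]
Event 1: SEND 3->1: VV[3][3]++ -> VV[3]=[0, 0, 0, 1], msg_vec=[0, 0, 0, 1]; VV[1]=max(VV[1],msg_vec) then VV[1][1]++ -> VV[1]=[0, 1, 0, 1]
Event 2: LOCAL 1: VV[1][1]++ -> VV[1]=[0, 2, 0, 1]
Event 3: LOCAL 3: VV[3][3]++ -> VV[3]=[0, 0, 0, 2]
Event 4: LOCAL 3: VV[3][3]++ -> VV[3]=[0, 0, 0, 3]
Event 5: LOCAL 0: VV[0][0]++ -> VV[0]=[1, 0, 0, 0]
Event 6: LOCAL 2: VV[2][2]++ -> VV[2]=[0, 0, 1, 0]
Event 7: SEND 3->2: VV[3][3]++ -> VV[3]=[0, 0, 0, 4], msg_vec=[0, 0, 0, 4]; VV[2]=max(VV[2],msg_vec) then VV[2][2]++ -> VV[2]=[0, 0, 2, 4]
Event 8: LOCAL 3: VV[3][3]++ -> VV[3]=[0, 0, 0, 5]
Event 9: LOCAL 0: VV[0][0]++ -> VV[0]=[2, 0, 0, 0]
Event 10: LOCAL 0: VV[0][0]++ -> VV[0]=[3, 0, 0, 0]
Event 5 stamp: [1, 0, 0, 0]
Event 6 stamp: [0, 0, 1, 0]
[1, 0, 0, 0] <= [0, 0, 1, 0]? False
[0, 0, 1, 0] <= [1, 0, 0, 0]? False
Relation: concurrent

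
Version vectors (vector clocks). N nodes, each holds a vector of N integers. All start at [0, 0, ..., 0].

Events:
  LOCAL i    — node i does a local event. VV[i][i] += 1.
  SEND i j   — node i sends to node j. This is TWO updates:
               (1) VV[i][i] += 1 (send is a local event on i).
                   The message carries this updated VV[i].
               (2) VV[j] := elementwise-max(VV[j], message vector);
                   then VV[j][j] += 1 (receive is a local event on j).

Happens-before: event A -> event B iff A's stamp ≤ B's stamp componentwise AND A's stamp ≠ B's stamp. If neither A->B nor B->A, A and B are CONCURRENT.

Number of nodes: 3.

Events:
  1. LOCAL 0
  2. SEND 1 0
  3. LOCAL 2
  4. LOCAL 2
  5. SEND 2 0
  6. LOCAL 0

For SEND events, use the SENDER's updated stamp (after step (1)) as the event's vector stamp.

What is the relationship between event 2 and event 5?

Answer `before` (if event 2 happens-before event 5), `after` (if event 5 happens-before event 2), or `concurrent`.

Answer: concurrent

Derivation:
Initial: VV[0]=[0, 0, 0]
Initial: VV[1]=[0, 0, 0]
Initial: VV[2]=[0, 0, 0]
Event 1: LOCAL 0: VV[0][0]++ -> VV[0]=[1, 0, 0]
Event 2: SEND 1->0: VV[1][1]++ -> VV[1]=[0, 1, 0], msg_vec=[0, 1, 0]; VV[0]=max(VV[0],msg_vec) then VV[0][0]++ -> VV[0]=[2, 1, 0]
Event 3: LOCAL 2: VV[2][2]++ -> VV[2]=[0, 0, 1]
Event 4: LOCAL 2: VV[2][2]++ -> VV[2]=[0, 0, 2]
Event 5: SEND 2->0: VV[2][2]++ -> VV[2]=[0, 0, 3], msg_vec=[0, 0, 3]; VV[0]=max(VV[0],msg_vec) then VV[0][0]++ -> VV[0]=[3, 1, 3]
Event 6: LOCAL 0: VV[0][0]++ -> VV[0]=[4, 1, 3]
Event 2 stamp: [0, 1, 0]
Event 5 stamp: [0, 0, 3]
[0, 1, 0] <= [0, 0, 3]? False
[0, 0, 3] <= [0, 1, 0]? False
Relation: concurrent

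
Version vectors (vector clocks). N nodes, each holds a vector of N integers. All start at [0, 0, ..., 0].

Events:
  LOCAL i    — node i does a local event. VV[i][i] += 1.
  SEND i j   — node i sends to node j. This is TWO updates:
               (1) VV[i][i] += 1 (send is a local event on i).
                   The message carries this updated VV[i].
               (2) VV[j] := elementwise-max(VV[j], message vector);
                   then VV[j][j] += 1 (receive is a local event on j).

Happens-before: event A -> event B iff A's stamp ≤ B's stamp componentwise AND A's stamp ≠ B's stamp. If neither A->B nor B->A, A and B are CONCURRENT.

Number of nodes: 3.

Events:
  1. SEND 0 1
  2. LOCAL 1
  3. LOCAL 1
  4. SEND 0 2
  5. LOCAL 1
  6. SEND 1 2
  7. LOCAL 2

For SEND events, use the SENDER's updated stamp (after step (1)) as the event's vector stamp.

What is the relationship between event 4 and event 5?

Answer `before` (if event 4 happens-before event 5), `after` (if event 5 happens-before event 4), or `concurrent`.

Answer: concurrent

Derivation:
Initial: VV[0]=[0, 0, 0]
Initial: VV[1]=[0, 0, 0]
Initial: VV[2]=[0, 0, 0]
Event 1: SEND 0->1: VV[0][0]++ -> VV[0]=[1, 0, 0], msg_vec=[1, 0, 0]; VV[1]=max(VV[1],msg_vec) then VV[1][1]++ -> VV[1]=[1, 1, 0]
Event 2: LOCAL 1: VV[1][1]++ -> VV[1]=[1, 2, 0]
Event 3: LOCAL 1: VV[1][1]++ -> VV[1]=[1, 3, 0]
Event 4: SEND 0->2: VV[0][0]++ -> VV[0]=[2, 0, 0], msg_vec=[2, 0, 0]; VV[2]=max(VV[2],msg_vec) then VV[2][2]++ -> VV[2]=[2, 0, 1]
Event 5: LOCAL 1: VV[1][1]++ -> VV[1]=[1, 4, 0]
Event 6: SEND 1->2: VV[1][1]++ -> VV[1]=[1, 5, 0], msg_vec=[1, 5, 0]; VV[2]=max(VV[2],msg_vec) then VV[2][2]++ -> VV[2]=[2, 5, 2]
Event 7: LOCAL 2: VV[2][2]++ -> VV[2]=[2, 5, 3]
Event 4 stamp: [2, 0, 0]
Event 5 stamp: [1, 4, 0]
[2, 0, 0] <= [1, 4, 0]? False
[1, 4, 0] <= [2, 0, 0]? False
Relation: concurrent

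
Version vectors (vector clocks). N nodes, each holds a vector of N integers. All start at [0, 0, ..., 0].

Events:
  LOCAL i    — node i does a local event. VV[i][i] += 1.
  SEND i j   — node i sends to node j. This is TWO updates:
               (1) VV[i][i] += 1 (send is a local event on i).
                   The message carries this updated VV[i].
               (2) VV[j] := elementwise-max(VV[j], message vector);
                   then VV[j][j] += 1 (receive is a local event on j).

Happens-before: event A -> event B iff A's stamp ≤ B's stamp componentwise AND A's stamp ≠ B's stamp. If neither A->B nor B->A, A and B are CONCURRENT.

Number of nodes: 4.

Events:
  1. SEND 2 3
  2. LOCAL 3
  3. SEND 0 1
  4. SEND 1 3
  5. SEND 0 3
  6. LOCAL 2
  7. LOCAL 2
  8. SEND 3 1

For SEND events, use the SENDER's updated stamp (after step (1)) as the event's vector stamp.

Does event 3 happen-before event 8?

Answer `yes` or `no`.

Answer: yes

Derivation:
Initial: VV[0]=[0, 0, 0, 0]
Initial: VV[1]=[0, 0, 0, 0]
Initial: VV[2]=[0, 0, 0, 0]
Initial: VV[3]=[0, 0, 0, 0]
Event 1: SEND 2->3: VV[2][2]++ -> VV[2]=[0, 0, 1, 0], msg_vec=[0, 0, 1, 0]; VV[3]=max(VV[3],msg_vec) then VV[3][3]++ -> VV[3]=[0, 0, 1, 1]
Event 2: LOCAL 3: VV[3][3]++ -> VV[3]=[0, 0, 1, 2]
Event 3: SEND 0->1: VV[0][0]++ -> VV[0]=[1, 0, 0, 0], msg_vec=[1, 0, 0, 0]; VV[1]=max(VV[1],msg_vec) then VV[1][1]++ -> VV[1]=[1, 1, 0, 0]
Event 4: SEND 1->3: VV[1][1]++ -> VV[1]=[1, 2, 0, 0], msg_vec=[1, 2, 0, 0]; VV[3]=max(VV[3],msg_vec) then VV[3][3]++ -> VV[3]=[1, 2, 1, 3]
Event 5: SEND 0->3: VV[0][0]++ -> VV[0]=[2, 0, 0, 0], msg_vec=[2, 0, 0, 0]; VV[3]=max(VV[3],msg_vec) then VV[3][3]++ -> VV[3]=[2, 2, 1, 4]
Event 6: LOCAL 2: VV[2][2]++ -> VV[2]=[0, 0, 2, 0]
Event 7: LOCAL 2: VV[2][2]++ -> VV[2]=[0, 0, 3, 0]
Event 8: SEND 3->1: VV[3][3]++ -> VV[3]=[2, 2, 1, 5], msg_vec=[2, 2, 1, 5]; VV[1]=max(VV[1],msg_vec) then VV[1][1]++ -> VV[1]=[2, 3, 1, 5]
Event 3 stamp: [1, 0, 0, 0]
Event 8 stamp: [2, 2, 1, 5]
[1, 0, 0, 0] <= [2, 2, 1, 5]? True. Equal? False. Happens-before: True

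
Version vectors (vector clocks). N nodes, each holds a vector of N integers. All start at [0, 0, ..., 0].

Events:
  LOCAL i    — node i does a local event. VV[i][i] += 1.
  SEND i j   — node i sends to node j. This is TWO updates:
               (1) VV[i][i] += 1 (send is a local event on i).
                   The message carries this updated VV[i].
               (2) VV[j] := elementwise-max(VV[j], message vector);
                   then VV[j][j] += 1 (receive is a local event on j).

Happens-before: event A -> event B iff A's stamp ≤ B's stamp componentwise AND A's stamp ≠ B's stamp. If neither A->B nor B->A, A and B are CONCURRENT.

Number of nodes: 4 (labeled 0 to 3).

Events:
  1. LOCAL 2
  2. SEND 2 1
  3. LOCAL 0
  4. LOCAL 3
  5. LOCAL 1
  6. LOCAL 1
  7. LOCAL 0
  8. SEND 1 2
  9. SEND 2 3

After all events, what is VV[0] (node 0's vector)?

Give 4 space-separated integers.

Initial: VV[0]=[0, 0, 0, 0]
Initial: VV[1]=[0, 0, 0, 0]
Initial: VV[2]=[0, 0, 0, 0]
Initial: VV[3]=[0, 0, 0, 0]
Event 1: LOCAL 2: VV[2][2]++ -> VV[2]=[0, 0, 1, 0]
Event 2: SEND 2->1: VV[2][2]++ -> VV[2]=[0, 0, 2, 0], msg_vec=[0, 0, 2, 0]; VV[1]=max(VV[1],msg_vec) then VV[1][1]++ -> VV[1]=[0, 1, 2, 0]
Event 3: LOCAL 0: VV[0][0]++ -> VV[0]=[1, 0, 0, 0]
Event 4: LOCAL 3: VV[3][3]++ -> VV[3]=[0, 0, 0, 1]
Event 5: LOCAL 1: VV[1][1]++ -> VV[1]=[0, 2, 2, 0]
Event 6: LOCAL 1: VV[1][1]++ -> VV[1]=[0, 3, 2, 0]
Event 7: LOCAL 0: VV[0][0]++ -> VV[0]=[2, 0, 0, 0]
Event 8: SEND 1->2: VV[1][1]++ -> VV[1]=[0, 4, 2, 0], msg_vec=[0, 4, 2, 0]; VV[2]=max(VV[2],msg_vec) then VV[2][2]++ -> VV[2]=[0, 4, 3, 0]
Event 9: SEND 2->3: VV[2][2]++ -> VV[2]=[0, 4, 4, 0], msg_vec=[0, 4, 4, 0]; VV[3]=max(VV[3],msg_vec) then VV[3][3]++ -> VV[3]=[0, 4, 4, 2]
Final vectors: VV[0]=[2, 0, 0, 0]; VV[1]=[0, 4, 2, 0]; VV[2]=[0, 4, 4, 0]; VV[3]=[0, 4, 4, 2]

Answer: 2 0 0 0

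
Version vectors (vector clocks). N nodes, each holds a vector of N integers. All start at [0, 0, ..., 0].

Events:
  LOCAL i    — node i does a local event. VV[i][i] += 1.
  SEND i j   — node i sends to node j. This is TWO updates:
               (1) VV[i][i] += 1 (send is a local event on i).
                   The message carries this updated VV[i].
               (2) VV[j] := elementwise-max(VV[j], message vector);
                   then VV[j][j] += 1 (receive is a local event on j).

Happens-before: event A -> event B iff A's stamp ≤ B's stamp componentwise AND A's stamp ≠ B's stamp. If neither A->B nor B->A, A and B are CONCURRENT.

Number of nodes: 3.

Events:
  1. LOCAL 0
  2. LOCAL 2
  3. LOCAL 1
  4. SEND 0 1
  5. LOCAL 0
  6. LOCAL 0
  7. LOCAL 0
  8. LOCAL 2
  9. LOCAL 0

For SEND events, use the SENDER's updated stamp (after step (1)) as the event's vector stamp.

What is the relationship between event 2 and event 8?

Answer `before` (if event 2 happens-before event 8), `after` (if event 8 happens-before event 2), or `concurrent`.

Initial: VV[0]=[0, 0, 0]
Initial: VV[1]=[0, 0, 0]
Initial: VV[2]=[0, 0, 0]
Event 1: LOCAL 0: VV[0][0]++ -> VV[0]=[1, 0, 0]
Event 2: LOCAL 2: VV[2][2]++ -> VV[2]=[0, 0, 1]
Event 3: LOCAL 1: VV[1][1]++ -> VV[1]=[0, 1, 0]
Event 4: SEND 0->1: VV[0][0]++ -> VV[0]=[2, 0, 0], msg_vec=[2, 0, 0]; VV[1]=max(VV[1],msg_vec) then VV[1][1]++ -> VV[1]=[2, 2, 0]
Event 5: LOCAL 0: VV[0][0]++ -> VV[0]=[3, 0, 0]
Event 6: LOCAL 0: VV[0][0]++ -> VV[0]=[4, 0, 0]
Event 7: LOCAL 0: VV[0][0]++ -> VV[0]=[5, 0, 0]
Event 8: LOCAL 2: VV[2][2]++ -> VV[2]=[0, 0, 2]
Event 9: LOCAL 0: VV[0][0]++ -> VV[0]=[6, 0, 0]
Event 2 stamp: [0, 0, 1]
Event 8 stamp: [0, 0, 2]
[0, 0, 1] <= [0, 0, 2]? True
[0, 0, 2] <= [0, 0, 1]? False
Relation: before

Answer: before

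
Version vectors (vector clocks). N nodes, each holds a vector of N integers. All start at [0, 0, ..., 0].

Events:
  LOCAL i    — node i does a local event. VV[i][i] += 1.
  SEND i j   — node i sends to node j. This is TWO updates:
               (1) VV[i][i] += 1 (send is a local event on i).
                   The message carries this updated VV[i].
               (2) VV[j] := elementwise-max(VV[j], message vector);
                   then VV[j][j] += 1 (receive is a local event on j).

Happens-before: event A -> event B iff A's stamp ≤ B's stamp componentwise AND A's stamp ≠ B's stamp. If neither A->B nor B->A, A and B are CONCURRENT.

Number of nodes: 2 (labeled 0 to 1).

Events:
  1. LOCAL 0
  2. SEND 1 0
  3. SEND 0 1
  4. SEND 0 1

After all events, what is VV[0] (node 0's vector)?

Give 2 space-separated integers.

Answer: 4 1

Derivation:
Initial: VV[0]=[0, 0]
Initial: VV[1]=[0, 0]
Event 1: LOCAL 0: VV[0][0]++ -> VV[0]=[1, 0]
Event 2: SEND 1->0: VV[1][1]++ -> VV[1]=[0, 1], msg_vec=[0, 1]; VV[0]=max(VV[0],msg_vec) then VV[0][0]++ -> VV[0]=[2, 1]
Event 3: SEND 0->1: VV[0][0]++ -> VV[0]=[3, 1], msg_vec=[3, 1]; VV[1]=max(VV[1],msg_vec) then VV[1][1]++ -> VV[1]=[3, 2]
Event 4: SEND 0->1: VV[0][0]++ -> VV[0]=[4, 1], msg_vec=[4, 1]; VV[1]=max(VV[1],msg_vec) then VV[1][1]++ -> VV[1]=[4, 3]
Final vectors: VV[0]=[4, 1]; VV[1]=[4, 3]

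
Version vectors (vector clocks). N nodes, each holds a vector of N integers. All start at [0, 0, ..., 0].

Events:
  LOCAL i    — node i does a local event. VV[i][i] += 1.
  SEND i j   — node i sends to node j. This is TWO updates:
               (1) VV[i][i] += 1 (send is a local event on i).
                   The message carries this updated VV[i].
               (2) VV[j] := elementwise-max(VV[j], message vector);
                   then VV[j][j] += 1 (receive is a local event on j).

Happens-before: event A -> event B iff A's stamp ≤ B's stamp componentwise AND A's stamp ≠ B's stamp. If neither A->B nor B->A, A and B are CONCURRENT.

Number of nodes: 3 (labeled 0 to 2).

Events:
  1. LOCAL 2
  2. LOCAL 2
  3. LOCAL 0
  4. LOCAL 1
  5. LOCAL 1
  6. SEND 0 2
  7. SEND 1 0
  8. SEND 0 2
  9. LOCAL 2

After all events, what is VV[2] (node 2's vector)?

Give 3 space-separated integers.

Initial: VV[0]=[0, 0, 0]
Initial: VV[1]=[0, 0, 0]
Initial: VV[2]=[0, 0, 0]
Event 1: LOCAL 2: VV[2][2]++ -> VV[2]=[0, 0, 1]
Event 2: LOCAL 2: VV[2][2]++ -> VV[2]=[0, 0, 2]
Event 3: LOCAL 0: VV[0][0]++ -> VV[0]=[1, 0, 0]
Event 4: LOCAL 1: VV[1][1]++ -> VV[1]=[0, 1, 0]
Event 5: LOCAL 1: VV[1][1]++ -> VV[1]=[0, 2, 0]
Event 6: SEND 0->2: VV[0][0]++ -> VV[0]=[2, 0, 0], msg_vec=[2, 0, 0]; VV[2]=max(VV[2],msg_vec) then VV[2][2]++ -> VV[2]=[2, 0, 3]
Event 7: SEND 1->0: VV[1][1]++ -> VV[1]=[0, 3, 0], msg_vec=[0, 3, 0]; VV[0]=max(VV[0],msg_vec) then VV[0][0]++ -> VV[0]=[3, 3, 0]
Event 8: SEND 0->2: VV[0][0]++ -> VV[0]=[4, 3, 0], msg_vec=[4, 3, 0]; VV[2]=max(VV[2],msg_vec) then VV[2][2]++ -> VV[2]=[4, 3, 4]
Event 9: LOCAL 2: VV[2][2]++ -> VV[2]=[4, 3, 5]
Final vectors: VV[0]=[4, 3, 0]; VV[1]=[0, 3, 0]; VV[2]=[4, 3, 5]

Answer: 4 3 5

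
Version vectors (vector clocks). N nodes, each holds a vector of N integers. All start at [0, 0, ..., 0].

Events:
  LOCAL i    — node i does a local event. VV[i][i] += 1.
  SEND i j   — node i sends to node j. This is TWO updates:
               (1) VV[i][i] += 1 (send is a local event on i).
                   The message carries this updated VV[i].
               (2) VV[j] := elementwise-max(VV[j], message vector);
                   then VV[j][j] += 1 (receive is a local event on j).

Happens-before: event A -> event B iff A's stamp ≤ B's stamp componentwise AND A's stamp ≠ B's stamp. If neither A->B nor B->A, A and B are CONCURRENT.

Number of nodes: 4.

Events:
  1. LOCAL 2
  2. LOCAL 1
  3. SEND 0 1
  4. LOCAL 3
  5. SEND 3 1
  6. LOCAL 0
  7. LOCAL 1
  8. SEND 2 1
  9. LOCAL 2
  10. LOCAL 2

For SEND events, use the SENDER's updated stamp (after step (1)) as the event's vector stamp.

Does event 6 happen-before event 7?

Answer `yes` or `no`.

Initial: VV[0]=[0, 0, 0, 0]
Initial: VV[1]=[0, 0, 0, 0]
Initial: VV[2]=[0, 0, 0, 0]
Initial: VV[3]=[0, 0, 0, 0]
Event 1: LOCAL 2: VV[2][2]++ -> VV[2]=[0, 0, 1, 0]
Event 2: LOCAL 1: VV[1][1]++ -> VV[1]=[0, 1, 0, 0]
Event 3: SEND 0->1: VV[0][0]++ -> VV[0]=[1, 0, 0, 0], msg_vec=[1, 0, 0, 0]; VV[1]=max(VV[1],msg_vec) then VV[1][1]++ -> VV[1]=[1, 2, 0, 0]
Event 4: LOCAL 3: VV[3][3]++ -> VV[3]=[0, 0, 0, 1]
Event 5: SEND 3->1: VV[3][3]++ -> VV[3]=[0, 0, 0, 2], msg_vec=[0, 0, 0, 2]; VV[1]=max(VV[1],msg_vec) then VV[1][1]++ -> VV[1]=[1, 3, 0, 2]
Event 6: LOCAL 0: VV[0][0]++ -> VV[0]=[2, 0, 0, 0]
Event 7: LOCAL 1: VV[1][1]++ -> VV[1]=[1, 4, 0, 2]
Event 8: SEND 2->1: VV[2][2]++ -> VV[2]=[0, 0, 2, 0], msg_vec=[0, 0, 2, 0]; VV[1]=max(VV[1],msg_vec) then VV[1][1]++ -> VV[1]=[1, 5, 2, 2]
Event 9: LOCAL 2: VV[2][2]++ -> VV[2]=[0, 0, 3, 0]
Event 10: LOCAL 2: VV[2][2]++ -> VV[2]=[0, 0, 4, 0]
Event 6 stamp: [2, 0, 0, 0]
Event 7 stamp: [1, 4, 0, 2]
[2, 0, 0, 0] <= [1, 4, 0, 2]? False. Equal? False. Happens-before: False

Answer: no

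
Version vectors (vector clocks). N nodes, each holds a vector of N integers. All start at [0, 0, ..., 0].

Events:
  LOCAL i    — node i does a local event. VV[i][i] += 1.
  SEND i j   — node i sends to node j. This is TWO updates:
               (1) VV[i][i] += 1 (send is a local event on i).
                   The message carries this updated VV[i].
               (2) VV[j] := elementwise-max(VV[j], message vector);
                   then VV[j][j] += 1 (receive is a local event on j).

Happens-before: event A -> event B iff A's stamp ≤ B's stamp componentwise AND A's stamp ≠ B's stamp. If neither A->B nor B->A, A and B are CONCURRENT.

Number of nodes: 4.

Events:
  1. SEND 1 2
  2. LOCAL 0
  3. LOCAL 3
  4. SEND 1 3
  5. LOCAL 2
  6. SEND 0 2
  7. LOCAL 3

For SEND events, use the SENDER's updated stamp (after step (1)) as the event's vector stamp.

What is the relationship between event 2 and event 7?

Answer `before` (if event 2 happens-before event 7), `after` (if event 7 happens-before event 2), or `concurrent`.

Initial: VV[0]=[0, 0, 0, 0]
Initial: VV[1]=[0, 0, 0, 0]
Initial: VV[2]=[0, 0, 0, 0]
Initial: VV[3]=[0, 0, 0, 0]
Event 1: SEND 1->2: VV[1][1]++ -> VV[1]=[0, 1, 0, 0], msg_vec=[0, 1, 0, 0]; VV[2]=max(VV[2],msg_vec) then VV[2][2]++ -> VV[2]=[0, 1, 1, 0]
Event 2: LOCAL 0: VV[0][0]++ -> VV[0]=[1, 0, 0, 0]
Event 3: LOCAL 3: VV[3][3]++ -> VV[3]=[0, 0, 0, 1]
Event 4: SEND 1->3: VV[1][1]++ -> VV[1]=[0, 2, 0, 0], msg_vec=[0, 2, 0, 0]; VV[3]=max(VV[3],msg_vec) then VV[3][3]++ -> VV[3]=[0, 2, 0, 2]
Event 5: LOCAL 2: VV[2][2]++ -> VV[2]=[0, 1, 2, 0]
Event 6: SEND 0->2: VV[0][0]++ -> VV[0]=[2, 0, 0, 0], msg_vec=[2, 0, 0, 0]; VV[2]=max(VV[2],msg_vec) then VV[2][2]++ -> VV[2]=[2, 1, 3, 0]
Event 7: LOCAL 3: VV[3][3]++ -> VV[3]=[0, 2, 0, 3]
Event 2 stamp: [1, 0, 0, 0]
Event 7 stamp: [0, 2, 0, 3]
[1, 0, 0, 0] <= [0, 2, 0, 3]? False
[0, 2, 0, 3] <= [1, 0, 0, 0]? False
Relation: concurrent

Answer: concurrent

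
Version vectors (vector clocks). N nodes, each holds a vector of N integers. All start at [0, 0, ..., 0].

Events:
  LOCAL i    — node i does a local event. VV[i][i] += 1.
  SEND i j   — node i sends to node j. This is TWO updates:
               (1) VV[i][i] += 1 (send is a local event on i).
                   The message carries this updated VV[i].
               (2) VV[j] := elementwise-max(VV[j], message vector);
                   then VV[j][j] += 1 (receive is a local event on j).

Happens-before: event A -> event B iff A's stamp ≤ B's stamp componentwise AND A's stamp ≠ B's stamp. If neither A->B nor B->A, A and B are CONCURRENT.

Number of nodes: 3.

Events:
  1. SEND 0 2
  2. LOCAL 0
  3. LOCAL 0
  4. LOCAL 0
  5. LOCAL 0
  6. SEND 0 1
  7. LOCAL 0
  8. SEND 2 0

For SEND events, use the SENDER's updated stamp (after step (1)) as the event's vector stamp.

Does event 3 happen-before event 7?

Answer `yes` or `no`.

Initial: VV[0]=[0, 0, 0]
Initial: VV[1]=[0, 0, 0]
Initial: VV[2]=[0, 0, 0]
Event 1: SEND 0->2: VV[0][0]++ -> VV[0]=[1, 0, 0], msg_vec=[1, 0, 0]; VV[2]=max(VV[2],msg_vec) then VV[2][2]++ -> VV[2]=[1, 0, 1]
Event 2: LOCAL 0: VV[0][0]++ -> VV[0]=[2, 0, 0]
Event 3: LOCAL 0: VV[0][0]++ -> VV[0]=[3, 0, 0]
Event 4: LOCAL 0: VV[0][0]++ -> VV[0]=[4, 0, 0]
Event 5: LOCAL 0: VV[0][0]++ -> VV[0]=[5, 0, 0]
Event 6: SEND 0->1: VV[0][0]++ -> VV[0]=[6, 0, 0], msg_vec=[6, 0, 0]; VV[1]=max(VV[1],msg_vec) then VV[1][1]++ -> VV[1]=[6, 1, 0]
Event 7: LOCAL 0: VV[0][0]++ -> VV[0]=[7, 0, 0]
Event 8: SEND 2->0: VV[2][2]++ -> VV[2]=[1, 0, 2], msg_vec=[1, 0, 2]; VV[0]=max(VV[0],msg_vec) then VV[0][0]++ -> VV[0]=[8, 0, 2]
Event 3 stamp: [3, 0, 0]
Event 7 stamp: [7, 0, 0]
[3, 0, 0] <= [7, 0, 0]? True. Equal? False. Happens-before: True

Answer: yes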